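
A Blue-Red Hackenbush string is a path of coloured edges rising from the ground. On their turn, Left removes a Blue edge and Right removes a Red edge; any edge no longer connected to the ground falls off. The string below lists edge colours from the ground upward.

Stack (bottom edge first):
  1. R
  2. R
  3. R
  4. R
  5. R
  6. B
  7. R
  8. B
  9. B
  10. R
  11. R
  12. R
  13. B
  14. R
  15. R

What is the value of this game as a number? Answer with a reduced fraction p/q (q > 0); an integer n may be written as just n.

-4727/1024

R: Left { ∅ }, Right { 0 } — simplest -1
RR: Left { ∅ }, Right { -1; 0 } — simplest -2
RRR: Left { ∅ }, Right { -2; -1; 0 } — simplest -3
RRRR: Left { ∅ }, Right { -3; -2; -1; 0 } — simplest -4
RRRRR: Left { ∅ }, Right { -4; -3; -2; -1; 0 } — simplest -5
RRRRRB: Left { -5 }, Right { -4; -3; -2; -1; 0 } — simplest -9/2
RRRRRBR: Left { -5 }, Right { -9/2; -4; -3; -2; -1; 0 } — simplest -19/4
RRRRRBRB: Left { -5; -19/4 }, Right { -9/2; -4; -3; -2; -1; 0 } — simplest -37/8
RRRRRBRBB: Left { -5; -19/4; -37/8 }, Right { -9/2; -4; -3; -2; -1; 0 } — simplest -73/16
RRRRRBRBBR: Left { -5; -19/4; -37/8 }, Right { -73/16; -9/2; -4; -3; -2; -1; 0 } — simplest -147/32
RRRRRBRBBRR: Left { -5; -19/4; -37/8 }, Right { -147/32; -73/16; -9/2; -4; -3; -2; -1; 0 } — simplest -295/64
RRRRRBRBBRRR: Left { -5; -19/4; -37/8 }, Right { -295/64; -147/32; -73/16; -9/2; -4; -3; -2; -1; 0 } — simplest -591/128
RRRRRBRBBRRRB: Left { -5; -19/4; -37/8; -591/128 }, Right { -295/64; -147/32; -73/16; -9/2; -4; -3; -2; -1; 0 } — simplest -1181/256
RRRRRBRBBRRRBR: Left { -5; -19/4; -37/8; -591/128 }, Right { -1181/256; -295/64; -147/32; -73/16; -9/2; -4; -3; -2; -1; 0 } — simplest -2363/512
RRRRRBRBBRRRBRR: Left { -5; -19/4; -37/8; -591/128 }, Right { -2363/512; -1181/256; -295/64; -147/32; -73/16; -9/2; -4; -3; -2; -1; 0 } — simplest -4727/1024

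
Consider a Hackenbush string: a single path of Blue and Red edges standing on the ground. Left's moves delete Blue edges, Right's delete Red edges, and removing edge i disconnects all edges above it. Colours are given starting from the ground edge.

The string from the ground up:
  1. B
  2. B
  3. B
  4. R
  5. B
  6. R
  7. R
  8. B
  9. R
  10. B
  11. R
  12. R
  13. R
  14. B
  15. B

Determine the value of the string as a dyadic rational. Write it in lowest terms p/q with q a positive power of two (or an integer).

10567/4096

edge 1 of 15 (B): { 0 | ∅ } = 1
edge 2 of 15 (B): { 0,1 | ∅ } = 2
edge 3 of 15 (B): { 0,1,2 | ∅ } = 3
edge 4 of 15 (R): { 0,1,2 | 3 } = 5/2
edge 5 of 15 (B): { 0,1,2,5/2 | 3 } = 11/4
edge 6 of 15 (R): { 0,1,2,5/2 | 11/4,3 } = 21/8
edge 7 of 15 (R): { 0,1,2,5/2 | 21/8,11/4,3 } = 41/16
edge 8 of 15 (B): { 0,1,2,5/2,41/16 | 21/8,11/4,3 } = 83/32
edge 9 of 15 (R): { 0,1,2,5/2,41/16 | 83/32,21/8,11/4,3 } = 165/64
edge 10 of 15 (B): { 0,1,2,5/2,41/16,165/64 | 83/32,21/8,11/4,3 } = 331/128
edge 11 of 15 (R): { 0,1,2,5/2,41/16,165/64 | 331/128,83/32,21/8,11/4,3 } = 661/256
edge 12 of 15 (R): { 0,1,2,5/2,41/16,165/64 | 661/256,331/128,83/32,21/8,11/4,3 } = 1321/512
edge 13 of 15 (R): { 0,1,2,5/2,41/16,165/64 | 1321/512,661/256,331/128,83/32,21/8,11/4,3 } = 2641/1024
edge 14 of 15 (B): { 0,1,2,5/2,41/16,165/64,2641/1024 | 1321/512,661/256,331/128,83/32,21/8,11/4,3 } = 5283/2048
edge 15 of 15 (B): { 0,1,2,5/2,41/16,165/64,2641/1024,5283/2048 | 1321/512,661/256,331/128,83/32,21/8,11/4,3 } = 10567/4096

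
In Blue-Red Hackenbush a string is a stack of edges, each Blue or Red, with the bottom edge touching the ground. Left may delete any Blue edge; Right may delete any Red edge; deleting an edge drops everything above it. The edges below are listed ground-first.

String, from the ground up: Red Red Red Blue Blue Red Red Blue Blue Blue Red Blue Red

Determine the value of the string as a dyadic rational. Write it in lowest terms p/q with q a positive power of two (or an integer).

R: Left {  }, Right { 0 } => simplest -1
RR: Left {  }, Right { -1,0 } => simplest -2
RRR: Left {  }, Right { -2,-1,0 } => simplest -3
RRRB: Left { -3 }, Right { -2,-1,0 } => simplest -5/2
RRRBB: Left { -3,-5/2 }, Right { -2,-1,0 } => simplest -9/4
RRRBBR: Left { -3,-5/2 }, Right { -9/4,-2,-1,0 } => simplest -19/8
RRRBBRR: Left { -3,-5/2 }, Right { -19/8,-9/4,-2,-1,0 } => simplest -39/16
RRRBBRRB: Left { -3,-5/2,-39/16 }, Right { -19/8,-9/4,-2,-1,0 } => simplest -77/32
RRRBBRRBB: Left { -3,-5/2,-39/16,-77/32 }, Right { -19/8,-9/4,-2,-1,0 } => simplest -153/64
RRRBBRRBBB: Left { -3,-5/2,-39/16,-77/32,-153/64 }, Right { -19/8,-9/4,-2,-1,0 } => simplest -305/128
RRRBBRRBBBR: Left { -3,-5/2,-39/16,-77/32,-153/64 }, Right { -305/128,-19/8,-9/4,-2,-1,0 } => simplest -611/256
RRRBBRRBBBRB: Left { -3,-5/2,-39/16,-77/32,-153/64,-611/256 }, Right { -305/128,-19/8,-9/4,-2,-1,0 } => simplest -1221/512
RRRBBRRBBBRBR: Left { -3,-5/2,-39/16,-77/32,-153/64,-611/256 }, Right { -1221/512,-305/128,-19/8,-9/4,-2,-1,0 } => simplest -2443/1024

-2443/1024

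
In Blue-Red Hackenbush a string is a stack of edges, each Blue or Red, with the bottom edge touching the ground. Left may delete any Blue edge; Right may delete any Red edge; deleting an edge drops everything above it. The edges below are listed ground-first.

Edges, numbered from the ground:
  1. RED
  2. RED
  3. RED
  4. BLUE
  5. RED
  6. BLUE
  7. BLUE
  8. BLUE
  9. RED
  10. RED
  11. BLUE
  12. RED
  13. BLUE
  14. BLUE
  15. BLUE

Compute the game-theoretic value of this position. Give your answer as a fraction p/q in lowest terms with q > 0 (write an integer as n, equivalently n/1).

-10449/4096

G(R) = { · | 0 } => -1
G(RR) = { · | -1,0 } => -2
G(RRR) = { · | -2,-1,0 } => -3
G(RRRB) = { -3 | -2,-1,0 } => -5/2
G(RRRBR) = { -3 | -5/2,-2,-1,0 } => -11/4
G(RRRBRB) = { -3,-11/4 | -5/2,-2,-1,0 } => -21/8
G(RRRBRBB) = { -3,-11/4,-21/8 | -5/2,-2,-1,0 } => -41/16
G(RRRBRBBB) = { -3,-11/4,-21/8,-41/16 | -5/2,-2,-1,0 } => -81/32
G(RRRBRBBBR) = { -3,-11/4,-21/8,-41/16 | -81/32,-5/2,-2,-1,0 } => -163/64
G(RRRBRBBBRR) = { -3,-11/4,-21/8,-41/16 | -163/64,-81/32,-5/2,-2,-1,0 } => -327/128
G(RRRBRBBBRRB) = { -3,-11/4,-21/8,-41/16,-327/128 | -163/64,-81/32,-5/2,-2,-1,0 } => -653/256
G(RRRBRBBBRRBR) = { -3,-11/4,-21/8,-41/16,-327/128 | -653/256,-163/64,-81/32,-5/2,-2,-1,0 } => -1307/512
G(RRRBRBBBRRBRB) = { -3,-11/4,-21/8,-41/16,-327/128,-1307/512 | -653/256,-163/64,-81/32,-5/2,-2,-1,0 } => -2613/1024
G(RRRBRBBBRRBRBB) = { -3,-11/4,-21/8,-41/16,-327/128,-1307/512,-2613/1024 | -653/256,-163/64,-81/32,-5/2,-2,-1,0 } => -5225/2048
G(RRRBRBBBRRBRBBB) = { -3,-11/4,-21/8,-41/16,-327/128,-1307/512,-2613/1024,-5225/2048 | -653/256,-163/64,-81/32,-5/2,-2,-1,0 } => -10449/4096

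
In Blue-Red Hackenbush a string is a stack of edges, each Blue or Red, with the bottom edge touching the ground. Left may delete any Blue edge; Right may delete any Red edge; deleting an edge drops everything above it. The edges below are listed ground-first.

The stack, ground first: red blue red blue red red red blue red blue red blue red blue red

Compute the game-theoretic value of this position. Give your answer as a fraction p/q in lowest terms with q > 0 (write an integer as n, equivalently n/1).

Recurse on prefixes of the 15-edge string red blue red blue red red red blue red blue red blue red blue red:
v_1 [r]  L=[∅]  R=[0]  — -1
v_2 [rb]  L=[-1]  R=[0]  — -1/2
v_3 [rbr]  L=[-1]  R=[-1/2, 0]  — -3/4
v_4 [rbrb]  L=[-1, -3/4]  R=[-1/2, 0]  — -5/8
v_5 [rbrbr]  L=[-1, -3/4]  R=[-5/8, -1/2, 0]  — -11/16
v_6 [rbrbrr]  L=[-1, -3/4]  R=[-11/16, -5/8, -1/2, 0]  — -23/32
v_7 [rbrbrrr]  L=[-1, -3/4]  R=[-23/32, -11/16, -5/8, -1/2, 0]  — -47/64
v_8 [rbrbrrrb]  L=[-1, -3/4, -47/64]  R=[-23/32, -11/16, -5/8, -1/2, 0]  — -93/128
v_9 [rbrbrrrbr]  L=[-1, -3/4, -47/64]  R=[-93/128, -23/32, -11/16, -5/8, -1/2, 0]  — -187/256
v_10 [rbrbrrrbrb]  L=[-1, -3/4, -47/64, -187/256]  R=[-93/128, -23/32, -11/16, -5/8, -1/2, 0]  — -373/512
v_11 [rbrbrrrbrbr]  L=[-1, -3/4, -47/64, -187/256]  R=[-373/512, -93/128, -23/32, -11/16, -5/8, -1/2, 0]  — -747/1024
v_12 [rbrbrrrbrbrb]  L=[-1, -3/4, -47/64, -187/256, -747/1024]  R=[-373/512, -93/128, -23/32, -11/16, -5/8, -1/2, 0]  — -1493/2048
v_13 [rbrbrrrbrbrbr]  L=[-1, -3/4, -47/64, -187/256, -747/1024]  R=[-1493/2048, -373/512, -93/128, -23/32, -11/16, -5/8, -1/2, 0]  — -2987/4096
v_14 [rbrbrrrbrbrbrb]  L=[-1, -3/4, -47/64, -187/256, -747/1024, -2987/4096]  R=[-1493/2048, -373/512, -93/128, -23/32, -11/16, -5/8, -1/2, 0]  — -5973/8192
v_15 [rbrbrrrbrbrbrbr]  L=[-1, -3/4, -47/64, -187/256, -747/1024, -2987/4096]  R=[-5973/8192, -1493/2048, -373/512, -93/128, -23/32, -11/16, -5/8, -1/2, 0]  — -11947/16384

-11947/16384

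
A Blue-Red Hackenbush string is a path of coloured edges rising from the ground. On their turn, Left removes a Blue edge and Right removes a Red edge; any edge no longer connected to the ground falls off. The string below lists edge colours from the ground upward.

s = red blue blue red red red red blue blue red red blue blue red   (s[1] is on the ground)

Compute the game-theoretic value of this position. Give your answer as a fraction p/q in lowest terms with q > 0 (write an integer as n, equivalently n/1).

-3891/8192

Recurse on prefixes of the 14-edge string red blue blue red red red red blue blue red red blue blue red:
r: Left { (no moves) }, Right { 0 } ⇒ simplest -1
rb: Left { -1 }, Right { 0 } ⇒ simplest -1/2
rbb: Left { -1 -1/2 }, Right { 0 } ⇒ simplest -1/4
rbbr: Left { -1 -1/2 }, Right { -1/4 0 } ⇒ simplest -3/8
rbbrr: Left { -1 -1/2 }, Right { -3/8 -1/4 0 } ⇒ simplest -7/16
rbbrrr: Left { -1 -1/2 }, Right { -7/16 -3/8 -1/4 0 } ⇒ simplest -15/32
rbbrrrr: Left { -1 -1/2 }, Right { -15/32 -7/16 -3/8 -1/4 0 } ⇒ simplest -31/64
rbbrrrrb: Left { -1 -1/2 -31/64 }, Right { -15/32 -7/16 -3/8 -1/4 0 } ⇒ simplest -61/128
rbbrrrrbb: Left { -1 -1/2 -31/64 -61/128 }, Right { -15/32 -7/16 -3/8 -1/4 0 } ⇒ simplest -121/256
rbbrrrrbbr: Left { -1 -1/2 -31/64 -61/128 }, Right { -121/256 -15/32 -7/16 -3/8 -1/4 0 } ⇒ simplest -243/512
rbbrrrrbbrr: Left { -1 -1/2 -31/64 -61/128 }, Right { -243/512 -121/256 -15/32 -7/16 -3/8 -1/4 0 } ⇒ simplest -487/1024
rbbrrrrbbrrb: Left { -1 -1/2 -31/64 -61/128 -487/1024 }, Right { -243/512 -121/256 -15/32 -7/16 -3/8 -1/4 0 } ⇒ simplest -973/2048
rbbrrrrbbrrbb: Left { -1 -1/2 -31/64 -61/128 -487/1024 -973/2048 }, Right { -243/512 -121/256 -15/32 -7/16 -3/8 -1/4 0 } ⇒ simplest -1945/4096
rbbrrrrbbrrbbr: Left { -1 -1/2 -31/64 -61/128 -487/1024 -973/2048 }, Right { -1945/4096 -243/512 -121/256 -15/32 -7/16 -3/8 -1/4 0 } ⇒ simplest -3891/8192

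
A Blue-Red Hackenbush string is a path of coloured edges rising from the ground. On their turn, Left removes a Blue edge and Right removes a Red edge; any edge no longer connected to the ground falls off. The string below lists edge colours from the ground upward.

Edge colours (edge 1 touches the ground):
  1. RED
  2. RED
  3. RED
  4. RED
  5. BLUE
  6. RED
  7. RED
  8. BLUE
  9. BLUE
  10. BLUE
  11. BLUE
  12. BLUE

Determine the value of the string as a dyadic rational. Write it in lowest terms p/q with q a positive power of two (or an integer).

-961/256

edge 1 of 12 (RED): {  | 0 } → -1
edge 2 of 12 (RED): {  | -1, 0 } → -2
edge 3 of 12 (RED): {  | -2, -1, 0 } → -3
edge 4 of 12 (RED): {  | -3, -2, -1, 0 } → -4
edge 5 of 12 (BLUE): { -4 | -3, -2, -1, 0 } → -7/2
edge 6 of 12 (RED): { -4 | -7/2, -3, -2, -1, 0 } → -15/4
edge 7 of 12 (RED): { -4 | -15/4, -7/2, -3, -2, -1, 0 } → -31/8
edge 8 of 12 (BLUE): { -4, -31/8 | -15/4, -7/2, -3, -2, -1, 0 } → -61/16
edge 9 of 12 (BLUE): { -4, -31/8, -61/16 | -15/4, -7/2, -3, -2, -1, 0 } → -121/32
edge 10 of 12 (BLUE): { -4, -31/8, -61/16, -121/32 | -15/4, -7/2, -3, -2, -1, 0 } → -241/64
edge 11 of 12 (BLUE): { -4, -31/8, -61/16, -121/32, -241/64 | -15/4, -7/2, -3, -2, -1, 0 } → -481/128
edge 12 of 12 (BLUE): { -4, -31/8, -61/16, -121/32, -241/64, -481/128 | -15/4, -7/2, -3, -2, -1, 0 } → -961/256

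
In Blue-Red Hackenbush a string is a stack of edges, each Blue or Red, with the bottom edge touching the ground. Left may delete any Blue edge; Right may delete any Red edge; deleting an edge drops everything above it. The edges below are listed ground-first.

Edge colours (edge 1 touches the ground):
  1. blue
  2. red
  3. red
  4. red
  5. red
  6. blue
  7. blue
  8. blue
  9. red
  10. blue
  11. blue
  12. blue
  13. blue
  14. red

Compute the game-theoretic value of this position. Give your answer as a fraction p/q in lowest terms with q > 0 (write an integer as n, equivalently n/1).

1 of 14 · b · max L 0 · min R +∞ => 1
2 of 14 · br · max L 0 · min R 1 => 1/2
3 of 14 · brr · max L 0 · min R 1/2 => 1/4
4 of 14 · brrr · max L 0 · min R 1/4 => 1/8
5 of 14 · brrrr · max L 0 · min R 1/8 => 1/16
6 of 14 · brrrrb · max L 1/16 · min R 1/8 => 3/32
7 of 14 · brrrrbb · max L 3/32 · min R 1/8 => 7/64
8 of 14 · brrrrbbb · max L 7/64 · min R 1/8 => 15/128
9 of 14 · brrrrbbbr · max L 7/64 · min R 15/128 => 29/256
10 of 14 · brrrrbbbrb · max L 29/256 · min R 15/128 => 59/512
11 of 14 · brrrrbbbrbb · max L 59/512 · min R 15/128 => 119/1024
12 of 14 · brrrrbbbrbbb · max L 119/1024 · min R 15/128 => 239/2048
13 of 14 · brrrrbbbrbbbb · max L 239/2048 · min R 15/128 => 479/4096
14 of 14 · brrrrbbbrbbbbr · max L 239/2048 · min R 479/4096 => 957/8192

957/8192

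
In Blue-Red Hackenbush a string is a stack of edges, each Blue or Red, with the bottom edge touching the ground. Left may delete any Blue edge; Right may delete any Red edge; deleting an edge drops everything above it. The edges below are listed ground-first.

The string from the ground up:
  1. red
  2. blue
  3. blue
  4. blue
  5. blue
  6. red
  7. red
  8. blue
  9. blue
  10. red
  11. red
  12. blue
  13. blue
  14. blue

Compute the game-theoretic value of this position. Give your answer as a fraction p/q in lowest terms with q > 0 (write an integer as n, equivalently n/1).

r: Left { (no moves) }, Right { 0 } so simplest -1
rb: Left { -1 }, Right { 0 } so simplest -1/2
rbb: Left { -1, -1/2 }, Right { 0 } so simplest -1/4
rbbb: Left { -1, -1/2, -1/4 }, Right { 0 } so simplest -1/8
rbbbb: Left { -1, -1/2, -1/4, -1/8 }, Right { 0 } so simplest -1/16
rbbbbr: Left { -1, -1/2, -1/4, -1/8 }, Right { -1/16, 0 } so simplest -3/32
rbbbbrr: Left { -1, -1/2, -1/4, -1/8 }, Right { -3/32, -1/16, 0 } so simplest -7/64
rbbbbrrb: Left { -1, -1/2, -1/4, -1/8, -7/64 }, Right { -3/32, -1/16, 0 } so simplest -13/128
rbbbbrrbb: Left { -1, -1/2, -1/4, -1/8, -7/64, -13/128 }, Right { -3/32, -1/16, 0 } so simplest -25/256
rbbbbrrbbr: Left { -1, -1/2, -1/4, -1/8, -7/64, -13/128 }, Right { -25/256, -3/32, -1/16, 0 } so simplest -51/512
rbbbbrrbbrr: Left { -1, -1/2, -1/4, -1/8, -7/64, -13/128 }, Right { -51/512, -25/256, -3/32, -1/16, 0 } so simplest -103/1024
rbbbbrrbbrrb: Left { -1, -1/2, -1/4, -1/8, -7/64, -13/128, -103/1024 }, Right { -51/512, -25/256, -3/32, -1/16, 0 } so simplest -205/2048
rbbbbrrbbrrbb: Left { -1, -1/2, -1/4, -1/8, -7/64, -13/128, -103/1024, -205/2048 }, Right { -51/512, -25/256, -3/32, -1/16, 0 } so simplest -409/4096
rbbbbrrbbrrbbb: Left { -1, -1/2, -1/4, -1/8, -7/64, -13/128, -103/1024, -205/2048, -409/4096 }, Right { -51/512, -25/256, -3/32, -1/16, 0 } so simplest -817/8192

-817/8192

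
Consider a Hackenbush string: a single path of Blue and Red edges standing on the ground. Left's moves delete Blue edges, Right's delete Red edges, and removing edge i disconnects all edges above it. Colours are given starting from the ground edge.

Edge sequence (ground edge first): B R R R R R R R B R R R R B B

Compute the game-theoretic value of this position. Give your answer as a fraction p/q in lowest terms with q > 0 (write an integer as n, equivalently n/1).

135/16384

Recurse on prefixes of the 15-edge string B R R R R R R R B R R R R B B:
step 1: add B to get B; options L={ 0 } R={ — } => 1
step 2: add R to get BR; options L={ 0 } R={ 1 } => 1/2
step 3: add R to get BRR; options L={ 0 } R={ 1/2,1 } => 1/4
step 4: add R to get BRRR; options L={ 0 } R={ 1/4,1/2,1 } => 1/8
step 5: add R to get BRRRR; options L={ 0 } R={ 1/8,1/4,1/2,1 } => 1/16
step 6: add R to get BRRRRR; options L={ 0 } R={ 1/16,1/8,1/4,1/2,1 } => 1/32
step 7: add R to get BRRRRRR; options L={ 0 } R={ 1/32,1/16,1/8,1/4,1/2,1 } => 1/64
step 8: add R to get BRRRRRRR; options L={ 0 } R={ 1/64,1/32,1/16,1/8,1/4,1/2,1 } => 1/128
step 9: add B to get BRRRRRRRB; options L={ 0,1/128 } R={ 1/64,1/32,1/16,1/8,1/4,1/2,1 } => 3/256
step 10: add R to get BRRRRRRRBR; options L={ 0,1/128 } R={ 3/256,1/64,1/32,1/16,1/8,1/4,1/2,1 } => 5/512
step 11: add R to get BRRRRRRRBRR; options L={ 0,1/128 } R={ 5/512,3/256,1/64,1/32,1/16,1/8,1/4,1/2,1 } => 9/1024
step 12: add R to get BRRRRRRRBRRR; options L={ 0,1/128 } R={ 9/1024,5/512,3/256,1/64,1/32,1/16,1/8,1/4,1/2,1 } => 17/2048
step 13: add R to get BRRRRRRRBRRRR; options L={ 0,1/128 } R={ 17/2048,9/1024,5/512,3/256,1/64,1/32,1/16,1/8,1/4,1/2,1 } => 33/4096
step 14: add B to get BRRRRRRRBRRRRB; options L={ 0,1/128,33/4096 } R={ 17/2048,9/1024,5/512,3/256,1/64,1/32,1/16,1/8,1/4,1/2,1 } => 67/8192
step 15: add B to get BRRRRRRRBRRRRBB; options L={ 0,1/128,33/4096,67/8192 } R={ 17/2048,9/1024,5/512,3/256,1/64,1/32,1/16,1/8,1/4,1/2,1 } => 135/16384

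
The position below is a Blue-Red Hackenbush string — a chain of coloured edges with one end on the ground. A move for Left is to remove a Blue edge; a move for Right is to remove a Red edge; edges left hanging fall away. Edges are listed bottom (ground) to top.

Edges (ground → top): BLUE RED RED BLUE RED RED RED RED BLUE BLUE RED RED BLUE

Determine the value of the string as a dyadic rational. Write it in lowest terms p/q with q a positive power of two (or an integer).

1075/4096

Prefix values for BLUE RED RED BLUE RED RED RED RED BLUE BLUE RED RED BLUE via {L|R} + simplicity:
B: Left { 0 }, Right {  } so simplest 1
BR: Left { 0 }, Right { 1 } so simplest 1/2
BRR: Left { 0 }, Right { 1/2 1 } so simplest 1/4
BRRB: Left { 0 1/4 }, Right { 1/2 1 } so simplest 3/8
BRRBR: Left { 0 1/4 }, Right { 3/8 1/2 1 } so simplest 5/16
BRRBRR: Left { 0 1/4 }, Right { 5/16 3/8 1/2 1 } so simplest 9/32
BRRBRRR: Left { 0 1/4 }, Right { 9/32 5/16 3/8 1/2 1 } so simplest 17/64
BRRBRRRR: Left { 0 1/4 }, Right { 17/64 9/32 5/16 3/8 1/2 1 } so simplest 33/128
BRRBRRRRB: Left { 0 1/4 33/128 }, Right { 17/64 9/32 5/16 3/8 1/2 1 } so simplest 67/256
BRRBRRRRBB: Left { 0 1/4 33/128 67/256 }, Right { 17/64 9/32 5/16 3/8 1/2 1 } so simplest 135/512
BRRBRRRRBBR: Left { 0 1/4 33/128 67/256 }, Right { 135/512 17/64 9/32 5/16 3/8 1/2 1 } so simplest 269/1024
BRRBRRRRBBRR: Left { 0 1/4 33/128 67/256 }, Right { 269/1024 135/512 17/64 9/32 5/16 3/8 1/2 1 } so simplest 537/2048
BRRBRRRRBBRRB: Left { 0 1/4 33/128 67/256 537/2048 }, Right { 269/1024 135/512 17/64 9/32 5/16 3/8 1/2 1 } so simplest 1075/4096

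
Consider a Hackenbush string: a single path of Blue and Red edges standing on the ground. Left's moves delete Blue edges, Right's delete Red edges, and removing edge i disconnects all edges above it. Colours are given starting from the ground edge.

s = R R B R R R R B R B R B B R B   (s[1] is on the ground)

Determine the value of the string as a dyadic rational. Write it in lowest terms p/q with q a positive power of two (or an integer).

Prefix values for R R B R R R R B R B R B B R B via {L|R} + simplicity:
R: Left { none }, Right { 0 } gives simplest -1
RR: Left { none }, Right { -1, 0 } gives simplest -2
RRB: Left { -2 }, Right { -1, 0 } gives simplest -3/2
RRBR: Left { -2 }, Right { -3/2, -1, 0 } gives simplest -7/4
RRBRR: Left { -2 }, Right { -7/4, -3/2, -1, 0 } gives simplest -15/8
RRBRRR: Left { -2 }, Right { -15/8, -7/4, -3/2, -1, 0 } gives simplest -31/16
RRBRRRR: Left { -2 }, Right { -31/16, -15/8, -7/4, -3/2, -1, 0 } gives simplest -63/32
RRBRRRRB: Left { -2, -63/32 }, Right { -31/16, -15/8, -7/4, -3/2, -1, 0 } gives simplest -125/64
RRBRRRRBR: Left { -2, -63/32 }, Right { -125/64, -31/16, -15/8, -7/4, -3/2, -1, 0 } gives simplest -251/128
RRBRRRRBRB: Left { -2, -63/32, -251/128 }, Right { -125/64, -31/16, -15/8, -7/4, -3/2, -1, 0 } gives simplest -501/256
RRBRRRRBRBR: Left { -2, -63/32, -251/128 }, Right { -501/256, -125/64, -31/16, -15/8, -7/4, -3/2, -1, 0 } gives simplest -1003/512
RRBRRRRBRBRB: Left { -2, -63/32, -251/128, -1003/512 }, Right { -501/256, -125/64, -31/16, -15/8, -7/4, -3/2, -1, 0 } gives simplest -2005/1024
RRBRRRRBRBRBB: Left { -2, -63/32, -251/128, -1003/512, -2005/1024 }, Right { -501/256, -125/64, -31/16, -15/8, -7/4, -3/2, -1, 0 } gives simplest -4009/2048
RRBRRRRBRBRBBR: Left { -2, -63/32, -251/128, -1003/512, -2005/1024 }, Right { -4009/2048, -501/256, -125/64, -31/16, -15/8, -7/4, -3/2, -1, 0 } gives simplest -8019/4096
RRBRRRRBRBRBBRB: Left { -2, -63/32, -251/128, -1003/512, -2005/1024, -8019/4096 }, Right { -4009/2048, -501/256, -125/64, -31/16, -15/8, -7/4, -3/2, -1, 0 } gives simplest -16037/8192

-16037/8192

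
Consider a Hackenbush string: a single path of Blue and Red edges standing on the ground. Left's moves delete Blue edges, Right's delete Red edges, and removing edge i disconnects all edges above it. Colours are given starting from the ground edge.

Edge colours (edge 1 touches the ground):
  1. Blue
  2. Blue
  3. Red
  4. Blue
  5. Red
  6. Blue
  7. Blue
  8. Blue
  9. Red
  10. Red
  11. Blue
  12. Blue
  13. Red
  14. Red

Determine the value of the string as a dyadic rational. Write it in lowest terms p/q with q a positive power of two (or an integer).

7065/4096

Build val(s[:k]) for k = 1..14, string s = Blue Blue Red Blue Red Blue Blue Blue Red Red Blue Blue Red Red.
val_1 [B]  L=[0]  R=[∅]  → 1
val_2 [BB]  L=[0 1]  R=[∅]  → 2
val_3 [BBR]  L=[0 1]  R=[2]  → 3/2
val_4 [BBRB]  L=[0 1 3/2]  R=[2]  → 7/4
val_5 [BBRBR]  L=[0 1 3/2]  R=[7/4 2]  → 13/8
val_6 [BBRBRB]  L=[0 1 3/2 13/8]  R=[7/4 2]  → 27/16
val_7 [BBRBRBB]  L=[0 1 3/2 13/8 27/16]  R=[7/4 2]  → 55/32
val_8 [BBRBRBBB]  L=[0 1 3/2 13/8 27/16 55/32]  R=[7/4 2]  → 111/64
val_9 [BBRBRBBBR]  L=[0 1 3/2 13/8 27/16 55/32]  R=[111/64 7/4 2]  → 221/128
val_10 [BBRBRBBBRR]  L=[0 1 3/2 13/8 27/16 55/32]  R=[221/128 111/64 7/4 2]  → 441/256
val_11 [BBRBRBBBRRB]  L=[0 1 3/2 13/8 27/16 55/32 441/256]  R=[221/128 111/64 7/4 2]  → 883/512
val_12 [BBRBRBBBRRBB]  L=[0 1 3/2 13/8 27/16 55/32 441/256 883/512]  R=[221/128 111/64 7/4 2]  → 1767/1024
val_13 [BBRBRBBBRRBBR]  L=[0 1 3/2 13/8 27/16 55/32 441/256 883/512]  R=[1767/1024 221/128 111/64 7/4 2]  → 3533/2048
val_14 [BBRBRBBBRRBBRR]  L=[0 1 3/2 13/8 27/16 55/32 441/256 883/512]  R=[3533/2048 1767/1024 221/128 111/64 7/4 2]  → 7065/4096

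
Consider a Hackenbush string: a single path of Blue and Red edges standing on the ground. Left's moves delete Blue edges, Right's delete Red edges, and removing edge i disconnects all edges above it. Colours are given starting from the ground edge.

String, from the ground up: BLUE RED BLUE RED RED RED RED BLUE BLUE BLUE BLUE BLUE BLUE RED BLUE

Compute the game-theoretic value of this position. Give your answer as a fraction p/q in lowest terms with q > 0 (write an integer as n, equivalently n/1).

Recurse on prefixes of the 15-edge string BLUE RED BLUE RED RED RED RED BLUE BLUE BLUE BLUE BLUE BLUE RED BLUE:
value_1 [B]  L=[0]  R=[—]  ⇒ 1
value_2 [BR]  L=[0]  R=[1]  ⇒ 1/2
value_3 [BRB]  L=[0 1/2]  R=[1]  ⇒ 3/4
value_4 [BRBR]  L=[0 1/2]  R=[3/4 1]  ⇒ 5/8
value_5 [BRBRR]  L=[0 1/2]  R=[5/8 3/4 1]  ⇒ 9/16
value_6 [BRBRRR]  L=[0 1/2]  R=[9/16 5/8 3/4 1]  ⇒ 17/32
value_7 [BRBRRRR]  L=[0 1/2]  R=[17/32 9/16 5/8 3/4 1]  ⇒ 33/64
value_8 [BRBRRRRB]  L=[0 1/2 33/64]  R=[17/32 9/16 5/8 3/4 1]  ⇒ 67/128
value_9 [BRBRRRRBB]  L=[0 1/2 33/64 67/128]  R=[17/32 9/16 5/8 3/4 1]  ⇒ 135/256
value_10 [BRBRRRRBBB]  L=[0 1/2 33/64 67/128 135/256]  R=[17/32 9/16 5/8 3/4 1]  ⇒ 271/512
value_11 [BRBRRRRBBBB]  L=[0 1/2 33/64 67/128 135/256 271/512]  R=[17/32 9/16 5/8 3/4 1]  ⇒ 543/1024
value_12 [BRBRRRRBBBBB]  L=[0 1/2 33/64 67/128 135/256 271/512 543/1024]  R=[17/32 9/16 5/8 3/4 1]  ⇒ 1087/2048
value_13 [BRBRRRRBBBBBB]  L=[0 1/2 33/64 67/128 135/256 271/512 543/1024 1087/2048]  R=[17/32 9/16 5/8 3/4 1]  ⇒ 2175/4096
value_14 [BRBRRRRBBBBBBR]  L=[0 1/2 33/64 67/128 135/256 271/512 543/1024 1087/2048]  R=[2175/4096 17/32 9/16 5/8 3/4 1]  ⇒ 4349/8192
value_15 [BRBRRRRBBBBBBRB]  L=[0 1/2 33/64 67/128 135/256 271/512 543/1024 1087/2048 4349/8192]  R=[2175/4096 17/32 9/16 5/8 3/4 1]  ⇒ 8699/16384

8699/16384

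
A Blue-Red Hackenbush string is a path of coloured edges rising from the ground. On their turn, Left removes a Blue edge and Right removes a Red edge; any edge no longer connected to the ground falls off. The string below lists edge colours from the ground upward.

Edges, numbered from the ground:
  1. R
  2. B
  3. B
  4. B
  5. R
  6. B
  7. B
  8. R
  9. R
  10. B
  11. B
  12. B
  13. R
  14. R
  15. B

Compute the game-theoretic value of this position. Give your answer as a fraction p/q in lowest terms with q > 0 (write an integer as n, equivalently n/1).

-2445/16384

edge 1 of 15 (R): { — | 0 } ⇒ -1
edge 2 of 15 (B): { -1 | 0 } ⇒ -1/2
edge 3 of 15 (B): { -1 -1/2 | 0 } ⇒ -1/4
edge 4 of 15 (B): { -1 -1/2 -1/4 | 0 } ⇒ -1/8
edge 5 of 15 (R): { -1 -1/2 -1/4 | -1/8 0 } ⇒ -3/16
edge 6 of 15 (B): { -1 -1/2 -1/4 -3/16 | -1/8 0 } ⇒ -5/32
edge 7 of 15 (B): { -1 -1/2 -1/4 -3/16 -5/32 | -1/8 0 } ⇒ -9/64
edge 8 of 15 (R): { -1 -1/2 -1/4 -3/16 -5/32 | -9/64 -1/8 0 } ⇒ -19/128
edge 9 of 15 (R): { -1 -1/2 -1/4 -3/16 -5/32 | -19/128 -9/64 -1/8 0 } ⇒ -39/256
edge 10 of 15 (B): { -1 -1/2 -1/4 -3/16 -5/32 -39/256 | -19/128 -9/64 -1/8 0 } ⇒ -77/512
edge 11 of 15 (B): { -1 -1/2 -1/4 -3/16 -5/32 -39/256 -77/512 | -19/128 -9/64 -1/8 0 } ⇒ -153/1024
edge 12 of 15 (B): { -1 -1/2 -1/4 -3/16 -5/32 -39/256 -77/512 -153/1024 | -19/128 -9/64 -1/8 0 } ⇒ -305/2048
edge 13 of 15 (R): { -1 -1/2 -1/4 -3/16 -5/32 -39/256 -77/512 -153/1024 | -305/2048 -19/128 -9/64 -1/8 0 } ⇒ -611/4096
edge 14 of 15 (R): { -1 -1/2 -1/4 -3/16 -5/32 -39/256 -77/512 -153/1024 | -611/4096 -305/2048 -19/128 -9/64 -1/8 0 } ⇒ -1223/8192
edge 15 of 15 (B): { -1 -1/2 -1/4 -3/16 -5/32 -39/256 -77/512 -153/1024 -1223/8192 | -611/4096 -305/2048 -19/128 -9/64 -1/8 0 } ⇒ -2445/16384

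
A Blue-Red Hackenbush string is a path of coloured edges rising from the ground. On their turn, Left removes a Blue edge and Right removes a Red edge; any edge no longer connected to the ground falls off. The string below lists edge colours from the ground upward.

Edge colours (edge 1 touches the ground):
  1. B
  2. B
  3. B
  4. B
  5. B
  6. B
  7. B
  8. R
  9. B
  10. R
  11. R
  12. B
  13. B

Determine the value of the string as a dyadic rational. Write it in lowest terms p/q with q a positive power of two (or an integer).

B: Left { 0 }, Right {  } gives simplest 1
BB: Left { 0, 1 }, Right {  } gives simplest 2
BBB: Left { 0, 1, 2 }, Right {  } gives simplest 3
BBBB: Left { 0, 1, 2, 3 }, Right {  } gives simplest 4
BBBBB: Left { 0, 1, 2, 3, 4 }, Right {  } gives simplest 5
BBBBBB: Left { 0, 1, 2, 3, 4, 5 }, Right {  } gives simplest 6
BBBBBBB: Left { 0, 1, 2, 3, 4, 5, 6 }, Right {  } gives simplest 7
BBBBBBBR: Left { 0, 1, 2, 3, 4, 5, 6 }, Right { 7 } gives simplest 13/2
BBBBBBBRB: Left { 0, 1, 2, 3, 4, 5, 6, 13/2 }, Right { 7 } gives simplest 27/4
BBBBBBBRBR: Left { 0, 1, 2, 3, 4, 5, 6, 13/2 }, Right { 27/4, 7 } gives simplest 53/8
BBBBBBBRBRR: Left { 0, 1, 2, 3, 4, 5, 6, 13/2 }, Right { 53/8, 27/4, 7 } gives simplest 105/16
BBBBBBBRBRRB: Left { 0, 1, 2, 3, 4, 5, 6, 13/2, 105/16 }, Right { 53/8, 27/4, 7 } gives simplest 211/32
BBBBBBBRBRRBB: Left { 0, 1, 2, 3, 4, 5, 6, 13/2, 105/16, 211/32 }, Right { 53/8, 27/4, 7 } gives simplest 423/64

423/64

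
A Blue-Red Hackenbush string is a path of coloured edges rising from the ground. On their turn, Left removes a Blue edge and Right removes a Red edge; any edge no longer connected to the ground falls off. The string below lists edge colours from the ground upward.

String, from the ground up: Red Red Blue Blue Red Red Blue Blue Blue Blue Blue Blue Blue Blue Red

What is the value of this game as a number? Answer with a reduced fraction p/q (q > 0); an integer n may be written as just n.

-11267/8192

Recurse on prefixes of the 15-edge string Red Red Blue Blue Red Red Blue Blue Blue Blue Blue Blue Blue Blue Red:
R: Left { · }, Right { 0 } gives simplest -1
RR: Left { · }, Right { -1, 0 } gives simplest -2
RRB: Left { -2 }, Right { -1, 0 } gives simplest -3/2
RRBB: Left { -2, -3/2 }, Right { -1, 0 } gives simplest -5/4
RRBBR: Left { -2, -3/2 }, Right { -5/4, -1, 0 } gives simplest -11/8
RRBBRR: Left { -2, -3/2 }, Right { -11/8, -5/4, -1, 0 } gives simplest -23/16
RRBBRRB: Left { -2, -3/2, -23/16 }, Right { -11/8, -5/4, -1, 0 } gives simplest -45/32
RRBBRRBB: Left { -2, -3/2, -23/16, -45/32 }, Right { -11/8, -5/4, -1, 0 } gives simplest -89/64
RRBBRRBBB: Left { -2, -3/2, -23/16, -45/32, -89/64 }, Right { -11/8, -5/4, -1, 0 } gives simplest -177/128
RRBBRRBBBB: Left { -2, -3/2, -23/16, -45/32, -89/64, -177/128 }, Right { -11/8, -5/4, -1, 0 } gives simplest -353/256
RRBBRRBBBBB: Left { -2, -3/2, -23/16, -45/32, -89/64, -177/128, -353/256 }, Right { -11/8, -5/4, -1, 0 } gives simplest -705/512
RRBBRRBBBBBB: Left { -2, -3/2, -23/16, -45/32, -89/64, -177/128, -353/256, -705/512 }, Right { -11/8, -5/4, -1, 0 } gives simplest -1409/1024
RRBBRRBBBBBBB: Left { -2, -3/2, -23/16, -45/32, -89/64, -177/128, -353/256, -705/512, -1409/1024 }, Right { -11/8, -5/4, -1, 0 } gives simplest -2817/2048
RRBBRRBBBBBBBB: Left { -2, -3/2, -23/16, -45/32, -89/64, -177/128, -353/256, -705/512, -1409/1024, -2817/2048 }, Right { -11/8, -5/4, -1, 0 } gives simplest -5633/4096
RRBBRRBBBBBBBBR: Left { -2, -3/2, -23/16, -45/32, -89/64, -177/128, -353/256, -705/512, -1409/1024, -2817/2048 }, Right { -5633/4096, -11/8, -5/4, -1, 0 } gives simplest -11267/8192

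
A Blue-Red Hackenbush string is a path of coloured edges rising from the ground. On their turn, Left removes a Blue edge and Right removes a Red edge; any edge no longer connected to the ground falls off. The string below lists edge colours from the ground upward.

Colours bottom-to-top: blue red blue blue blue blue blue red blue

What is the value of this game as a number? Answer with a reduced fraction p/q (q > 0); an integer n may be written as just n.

Recurse on prefixes of the 9-edge string blue red blue blue blue blue blue red blue:
1 of 9 · b · max L 0 · min R +∞ gives 1
2 of 9 · br · max L 0 · min R 1 gives 1/2
3 of 9 · brb · max L 1/2 · min R 1 gives 3/4
4 of 9 · brbb · max L 3/4 · min R 1 gives 7/8
5 of 9 · brbbb · max L 7/8 · min R 1 gives 15/16
6 of 9 · brbbbb · max L 15/16 · min R 1 gives 31/32
7 of 9 · brbbbbb · max L 31/32 · min R 1 gives 63/64
8 of 9 · brbbbbbr · max L 31/32 · min R 63/64 gives 125/128
9 of 9 · brbbbbbrb · max L 125/128 · min R 63/64 gives 251/256

251/256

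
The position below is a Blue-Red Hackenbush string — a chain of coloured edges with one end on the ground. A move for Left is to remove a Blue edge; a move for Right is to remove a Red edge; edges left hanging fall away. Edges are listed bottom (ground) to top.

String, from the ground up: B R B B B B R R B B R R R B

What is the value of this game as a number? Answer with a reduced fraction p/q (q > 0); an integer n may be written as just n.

Prefix values for B R B B B B R R B B R R R B via {L|R} + simplicity:
B: Left { 0 }, Right { — } ⇒ simplest 1
BR: Left { 0 }, Right { 1 } ⇒ simplest 1/2
BRB: Left { 0 1/2 }, Right { 1 } ⇒ simplest 3/4
BRBB: Left { 0 1/2 3/4 }, Right { 1 } ⇒ simplest 7/8
BRBBB: Left { 0 1/2 3/4 7/8 }, Right { 1 } ⇒ simplest 15/16
BRBBBB: Left { 0 1/2 3/4 7/8 15/16 }, Right { 1 } ⇒ simplest 31/32
BRBBBBR: Left { 0 1/2 3/4 7/8 15/16 }, Right { 31/32 1 } ⇒ simplest 61/64
BRBBBBRR: Left { 0 1/2 3/4 7/8 15/16 }, Right { 61/64 31/32 1 } ⇒ simplest 121/128
BRBBBBRRB: Left { 0 1/2 3/4 7/8 15/16 121/128 }, Right { 61/64 31/32 1 } ⇒ simplest 243/256
BRBBBBRRBB: Left { 0 1/2 3/4 7/8 15/16 121/128 243/256 }, Right { 61/64 31/32 1 } ⇒ simplest 487/512
BRBBBBRRBBR: Left { 0 1/2 3/4 7/8 15/16 121/128 243/256 }, Right { 487/512 61/64 31/32 1 } ⇒ simplest 973/1024
BRBBBBRRBBRR: Left { 0 1/2 3/4 7/8 15/16 121/128 243/256 }, Right { 973/1024 487/512 61/64 31/32 1 } ⇒ simplest 1945/2048
BRBBBBRRBBRRR: Left { 0 1/2 3/4 7/8 15/16 121/128 243/256 }, Right { 1945/2048 973/1024 487/512 61/64 31/32 1 } ⇒ simplest 3889/4096
BRBBBBRRBBRRRB: Left { 0 1/2 3/4 7/8 15/16 121/128 243/256 3889/4096 }, Right { 1945/2048 973/1024 487/512 61/64 31/32 1 } ⇒ simplest 7779/8192

7779/8192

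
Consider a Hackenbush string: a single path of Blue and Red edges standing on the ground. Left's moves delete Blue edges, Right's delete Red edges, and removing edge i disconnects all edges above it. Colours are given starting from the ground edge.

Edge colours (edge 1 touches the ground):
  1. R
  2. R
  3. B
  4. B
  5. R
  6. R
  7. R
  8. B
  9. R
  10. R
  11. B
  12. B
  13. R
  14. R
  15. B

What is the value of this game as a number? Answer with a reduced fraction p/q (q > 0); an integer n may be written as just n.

step 1: add R to get R; options L={ (no moves) } R={ 0 } => -1
step 2: add R to get RR; options L={ (no moves) } R={ -1,0 } => -2
step 3: add B to get RRB; options L={ -2 } R={ -1,0 } => -3/2
step 4: add B to get RRBB; options L={ -2,-3/2 } R={ -1,0 } => -5/4
step 5: add R to get RRBBR; options L={ -2,-3/2 } R={ -5/4,-1,0 } => -11/8
step 6: add R to get RRBBRR; options L={ -2,-3/2 } R={ -11/8,-5/4,-1,0 } => -23/16
step 7: add R to get RRBBRRR; options L={ -2,-3/2 } R={ -23/16,-11/8,-5/4,-1,0 } => -47/32
step 8: add B to get RRBBRRRB; options L={ -2,-3/2,-47/32 } R={ -23/16,-11/8,-5/4,-1,0 } => -93/64
step 9: add R to get RRBBRRRBR; options L={ -2,-3/2,-47/32 } R={ -93/64,-23/16,-11/8,-5/4,-1,0 } => -187/128
step 10: add R to get RRBBRRRBRR; options L={ -2,-3/2,-47/32 } R={ -187/128,-93/64,-23/16,-11/8,-5/4,-1,0 } => -375/256
step 11: add B to get RRBBRRRBRRB; options L={ -2,-3/2,-47/32,-375/256 } R={ -187/128,-93/64,-23/16,-11/8,-5/4,-1,0 } => -749/512
step 12: add B to get RRBBRRRBRRBB; options L={ -2,-3/2,-47/32,-375/256,-749/512 } R={ -187/128,-93/64,-23/16,-11/8,-5/4,-1,0 } => -1497/1024
step 13: add R to get RRBBRRRBRRBBR; options L={ -2,-3/2,-47/32,-375/256,-749/512 } R={ -1497/1024,-187/128,-93/64,-23/16,-11/8,-5/4,-1,0 } => -2995/2048
step 14: add R to get RRBBRRRBRRBBRR; options L={ -2,-3/2,-47/32,-375/256,-749/512 } R={ -2995/2048,-1497/1024,-187/128,-93/64,-23/16,-11/8,-5/4,-1,0 } => -5991/4096
step 15: add B to get RRBBRRRBRRBBRRB; options L={ -2,-3/2,-47/32,-375/256,-749/512,-5991/4096 } R={ -2995/2048,-1497/1024,-187/128,-93/64,-23/16,-11/8,-5/4,-1,0 } => -11981/8192

-11981/8192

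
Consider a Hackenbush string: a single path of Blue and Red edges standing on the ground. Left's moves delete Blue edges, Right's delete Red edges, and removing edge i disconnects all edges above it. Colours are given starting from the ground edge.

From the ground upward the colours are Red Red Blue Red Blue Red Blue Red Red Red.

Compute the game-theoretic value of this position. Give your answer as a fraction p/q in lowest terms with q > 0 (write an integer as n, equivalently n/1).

-431/256

Recurse on prefixes of the 10-edge string Red Red Blue Red Blue Red Blue Red Red Red:
1 of 10 · R · max L −∞ · min R 0 -> -1
2 of 10 · RR · max L −∞ · min R -1 -> -2
3 of 10 · RRB · max L -2 · min R -1 -> -3/2
4 of 10 · RRBR · max L -2 · min R -3/2 -> -7/4
5 of 10 · RRBRB · max L -7/4 · min R -3/2 -> -13/8
6 of 10 · RRBRBR · max L -7/4 · min R -13/8 -> -27/16
7 of 10 · RRBRBRB · max L -27/16 · min R -13/8 -> -53/32
8 of 10 · RRBRBRBR · max L -27/16 · min R -53/32 -> -107/64
9 of 10 · RRBRBRBRR · max L -27/16 · min R -107/64 -> -215/128
10 of 10 · RRBRBRBRRR · max L -27/16 · min R -215/128 -> -431/256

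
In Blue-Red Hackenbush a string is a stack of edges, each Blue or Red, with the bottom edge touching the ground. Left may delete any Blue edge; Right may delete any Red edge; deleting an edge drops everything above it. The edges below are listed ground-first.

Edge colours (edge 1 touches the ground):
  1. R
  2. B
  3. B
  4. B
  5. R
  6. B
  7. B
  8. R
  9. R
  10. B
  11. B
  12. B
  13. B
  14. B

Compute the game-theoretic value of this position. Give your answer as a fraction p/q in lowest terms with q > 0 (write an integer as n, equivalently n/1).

-1217/8192

R: Left { ∅ }, Right { 0 } so simplest -1
RB: Left { -1 }, Right { 0 } so simplest -1/2
RBB: Left { -1, -1/2 }, Right { 0 } so simplest -1/4
RBBB: Left { -1, -1/2, -1/4 }, Right { 0 } so simplest -1/8
RBBBR: Left { -1, -1/2, -1/4 }, Right { -1/8, 0 } so simplest -3/16
RBBBRB: Left { -1, -1/2, -1/4, -3/16 }, Right { -1/8, 0 } so simplest -5/32
RBBBRBB: Left { -1, -1/2, -1/4, -3/16, -5/32 }, Right { -1/8, 0 } so simplest -9/64
RBBBRBBR: Left { -1, -1/2, -1/4, -3/16, -5/32 }, Right { -9/64, -1/8, 0 } so simplest -19/128
RBBBRBBRR: Left { -1, -1/2, -1/4, -3/16, -5/32 }, Right { -19/128, -9/64, -1/8, 0 } so simplest -39/256
RBBBRBBRRB: Left { -1, -1/2, -1/4, -3/16, -5/32, -39/256 }, Right { -19/128, -9/64, -1/8, 0 } so simplest -77/512
RBBBRBBRRBB: Left { -1, -1/2, -1/4, -3/16, -5/32, -39/256, -77/512 }, Right { -19/128, -9/64, -1/8, 0 } so simplest -153/1024
RBBBRBBRRBBB: Left { -1, -1/2, -1/4, -3/16, -5/32, -39/256, -77/512, -153/1024 }, Right { -19/128, -9/64, -1/8, 0 } so simplest -305/2048
RBBBRBBRRBBBB: Left { -1, -1/2, -1/4, -3/16, -5/32, -39/256, -77/512, -153/1024, -305/2048 }, Right { -19/128, -9/64, -1/8, 0 } so simplest -609/4096
RBBBRBBRRBBBBB: Left { -1, -1/2, -1/4, -3/16, -5/32, -39/256, -77/512, -153/1024, -305/2048, -609/4096 }, Right { -19/128, -9/64, -1/8, 0 } so simplest -1217/8192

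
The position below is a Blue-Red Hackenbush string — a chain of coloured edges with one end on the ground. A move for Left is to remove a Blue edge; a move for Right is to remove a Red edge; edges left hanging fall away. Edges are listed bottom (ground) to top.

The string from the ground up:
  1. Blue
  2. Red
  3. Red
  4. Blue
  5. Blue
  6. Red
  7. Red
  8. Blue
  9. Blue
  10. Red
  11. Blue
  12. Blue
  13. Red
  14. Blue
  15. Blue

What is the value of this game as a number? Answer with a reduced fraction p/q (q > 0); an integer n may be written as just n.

val_1 [B]  L=[0]  R=[∅]  ⇒ 1
val_2 [BR]  L=[0]  R=[1]  ⇒ 1/2
val_3 [BRR]  L=[0]  R=[1/2,1]  ⇒ 1/4
val_4 [BRRB]  L=[0,1/4]  R=[1/2,1]  ⇒ 3/8
val_5 [BRRBB]  L=[0,1/4,3/8]  R=[1/2,1]  ⇒ 7/16
val_6 [BRRBBR]  L=[0,1/4,3/8]  R=[7/16,1/2,1]  ⇒ 13/32
val_7 [BRRBBRR]  L=[0,1/4,3/8]  R=[13/32,7/16,1/2,1]  ⇒ 25/64
val_8 [BRRBBRRB]  L=[0,1/4,3/8,25/64]  R=[13/32,7/16,1/2,1]  ⇒ 51/128
val_9 [BRRBBRRBB]  L=[0,1/4,3/8,25/64,51/128]  R=[13/32,7/16,1/2,1]  ⇒ 103/256
val_10 [BRRBBRRBBR]  L=[0,1/4,3/8,25/64,51/128]  R=[103/256,13/32,7/16,1/2,1]  ⇒ 205/512
val_11 [BRRBBRRBBRB]  L=[0,1/4,3/8,25/64,51/128,205/512]  R=[103/256,13/32,7/16,1/2,1]  ⇒ 411/1024
val_12 [BRRBBRRBBRBB]  L=[0,1/4,3/8,25/64,51/128,205/512,411/1024]  R=[103/256,13/32,7/16,1/2,1]  ⇒ 823/2048
val_13 [BRRBBRRBBRBBR]  L=[0,1/4,3/8,25/64,51/128,205/512,411/1024]  R=[823/2048,103/256,13/32,7/16,1/2,1]  ⇒ 1645/4096
val_14 [BRRBBRRBBRBBRB]  L=[0,1/4,3/8,25/64,51/128,205/512,411/1024,1645/4096]  R=[823/2048,103/256,13/32,7/16,1/2,1]  ⇒ 3291/8192
val_15 [BRRBBRRBBRBBRBB]  L=[0,1/4,3/8,25/64,51/128,205/512,411/1024,1645/4096,3291/8192]  R=[823/2048,103/256,13/32,7/16,1/2,1]  ⇒ 6583/16384

6583/16384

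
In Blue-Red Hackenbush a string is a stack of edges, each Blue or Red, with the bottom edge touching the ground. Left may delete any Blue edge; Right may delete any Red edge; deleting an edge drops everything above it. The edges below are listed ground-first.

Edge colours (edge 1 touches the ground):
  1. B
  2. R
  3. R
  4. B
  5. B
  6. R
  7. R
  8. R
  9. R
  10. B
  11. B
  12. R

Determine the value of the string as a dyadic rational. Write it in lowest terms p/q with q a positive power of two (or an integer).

Prefix values for B R R B B R R R R B B R via {L|R} + simplicity:
B: Left { 0 }, Right { · } = simplest 1
BR: Left { 0 }, Right { 1 } = simplest 1/2
BRR: Left { 0 }, Right { 1/2, 1 } = simplest 1/4
BRRB: Left { 0, 1/4 }, Right { 1/2, 1 } = simplest 3/8
BRRBB: Left { 0, 1/4, 3/8 }, Right { 1/2, 1 } = simplest 7/16
BRRBBR: Left { 0, 1/4, 3/8 }, Right { 7/16, 1/2, 1 } = simplest 13/32
BRRBBRR: Left { 0, 1/4, 3/8 }, Right { 13/32, 7/16, 1/2, 1 } = simplest 25/64
BRRBBRRR: Left { 0, 1/4, 3/8 }, Right { 25/64, 13/32, 7/16, 1/2, 1 } = simplest 49/128
BRRBBRRRR: Left { 0, 1/4, 3/8 }, Right { 49/128, 25/64, 13/32, 7/16, 1/2, 1 } = simplest 97/256
BRRBBRRRRB: Left { 0, 1/4, 3/8, 97/256 }, Right { 49/128, 25/64, 13/32, 7/16, 1/2, 1 } = simplest 195/512
BRRBBRRRRBB: Left { 0, 1/4, 3/8, 97/256, 195/512 }, Right { 49/128, 25/64, 13/32, 7/16, 1/2, 1 } = simplest 391/1024
BRRBBRRRRBBR: Left { 0, 1/4, 3/8, 97/256, 195/512 }, Right { 391/1024, 49/128, 25/64, 13/32, 7/16, 1/2, 1 } = simplest 781/2048

781/2048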